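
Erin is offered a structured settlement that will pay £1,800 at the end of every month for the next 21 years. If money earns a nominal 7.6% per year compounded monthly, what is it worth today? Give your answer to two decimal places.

With 12 periods per year: i = 0.00633333, n = 252.
PV = 1800 × [1 − (1+0.00633333)^(−252)] / 0.00633333 = 1800 × 125.727085 = 226,308.7528

£226,308.75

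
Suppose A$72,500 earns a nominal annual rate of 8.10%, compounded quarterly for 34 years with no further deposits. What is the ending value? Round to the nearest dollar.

A$1,107,736

Periodic rate i = 0.081/4 = 0.02025; n = 34 × 4 = 136 periods.
FV = 72,500 × (1 + 0.02025)^136 = 1,107,735.5031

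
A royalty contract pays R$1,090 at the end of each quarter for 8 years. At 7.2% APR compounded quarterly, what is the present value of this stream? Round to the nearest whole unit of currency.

R$26,340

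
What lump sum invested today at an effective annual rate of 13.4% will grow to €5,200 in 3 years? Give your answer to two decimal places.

€3,565.86

PV = FV·(1+i)^(−n) = 5,200 × 0.685742 = 3,565.8591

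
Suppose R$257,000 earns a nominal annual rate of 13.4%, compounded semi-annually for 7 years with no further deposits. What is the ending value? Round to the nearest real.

i = 0.134/2 = 0.067 per half-year; n = 7·2 = 14.
257,000 × (1+0.067)^14 = 257,000 × 2.479145 = 637,140.1820

R$637,140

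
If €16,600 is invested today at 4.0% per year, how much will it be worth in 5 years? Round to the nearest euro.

16,600 × (1+0.04)^5 = 16,600 × 1.216653 = 20,196.4382

€20,196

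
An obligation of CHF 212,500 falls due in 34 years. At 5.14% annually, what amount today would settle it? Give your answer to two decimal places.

CHF 38,658.75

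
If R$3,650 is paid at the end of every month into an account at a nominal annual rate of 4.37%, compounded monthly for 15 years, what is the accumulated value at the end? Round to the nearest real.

i = 0.0437/12 = 0.00364167 per month; n = 15·12 = 180.
FV = PMT · [(1+i)^n − 1] / i = 3650 · 253.678722 = 925,927.3344

R$925,927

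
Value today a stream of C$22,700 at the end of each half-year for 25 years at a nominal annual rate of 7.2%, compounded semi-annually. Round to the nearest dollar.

C$522,975

Periodic rate i = 0.072/2 = 0.036; n = 25 × 2 = 50 periods.
PV = 22700 × [1 − (1+0.036)^(−50)] / 0.036 = 22700 × 23.038527 = 522,974.5533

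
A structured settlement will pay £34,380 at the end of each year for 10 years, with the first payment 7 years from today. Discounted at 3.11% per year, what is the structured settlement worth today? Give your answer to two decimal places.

£242,675.44

Value one period before first payment (t=6): 34380 × [1 − (1+0.0311)^(−10)] / 0.0311 = 34380 × 8.482516 = 291,628.8928
Discount back 6 years: 291,628.8928 × (1+0.0311)^(−6) = 291,628.8928 × 0.832138 = 242,675.4412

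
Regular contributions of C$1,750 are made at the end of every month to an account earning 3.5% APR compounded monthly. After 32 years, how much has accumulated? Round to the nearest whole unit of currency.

With 12 periods per year: i = 0.00291667, n = 384.
FV = 1750 × [(1+0.00291667)^384 − 1] / 0.00291667 = 1750 × 706.238420 = 1,235,917.2344

C$1,235,917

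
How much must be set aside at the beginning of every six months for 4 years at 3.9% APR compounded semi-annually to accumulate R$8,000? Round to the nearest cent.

i = 0.039/2 = 0.0195 per half-year; n = 4·2 = 8.
PMT = 8000 / ( [(1+0.0195)^8 − 1] / 0.0195 × (1+i) ) = 8000 / 8.734894 = 915.8669

R$915.87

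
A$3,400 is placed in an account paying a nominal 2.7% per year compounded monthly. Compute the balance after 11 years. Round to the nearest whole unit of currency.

Periodic rate i = 0.027/12 = 0.00225; n = 11 × 12 = 132 periods.
3,400 × (1+0.00225)^132 = 3,400 × 1.345366 = 4,574.2457

A$4,574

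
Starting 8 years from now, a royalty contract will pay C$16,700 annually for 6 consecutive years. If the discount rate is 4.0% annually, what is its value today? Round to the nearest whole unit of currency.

C$66,526

PV at t=7 (ordinary 6-year annuity): 16700 × a(6|0.04) = 16700 × 5.242137 = 87,543.6855
Discount back 7 years: 87,543.6855 × (1+0.04)^(−7) = 87,543.6855 × 0.759918 = 66,526.0061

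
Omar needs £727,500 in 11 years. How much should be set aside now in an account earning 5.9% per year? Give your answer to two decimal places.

£387,237.53

PV = FV·(1+i)^(−n) = 727,500 × 0.532285 = 387,237.5257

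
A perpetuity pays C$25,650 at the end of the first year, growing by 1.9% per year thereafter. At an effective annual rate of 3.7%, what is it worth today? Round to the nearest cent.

C$1,425,000.00

PV = D₁/(r − g) = 25650/(0.037 − 0.019) = 1,425,000.0000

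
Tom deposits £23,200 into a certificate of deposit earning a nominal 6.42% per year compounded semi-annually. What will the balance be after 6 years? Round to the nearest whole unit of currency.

i = 0.0642/2 = 0.0321 per half-year; n = 6·2 = 12.
FV = PV·(1+i)^n = 23,200 × 1.461037 = 33,896.0679

£33,896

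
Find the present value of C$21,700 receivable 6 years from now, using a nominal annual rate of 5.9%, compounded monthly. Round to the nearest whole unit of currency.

i = 0.059/12 = 0.00491667 per month; n = 6·12 = 72.
Discount factor = (1+0.00491667)^(−72) = 0.702484; PV = 21,700 × 0.702484 = 15,243.9037

C$15,244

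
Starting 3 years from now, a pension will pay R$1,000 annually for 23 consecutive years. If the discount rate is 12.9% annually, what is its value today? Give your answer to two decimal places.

R$5,708.36

PV at t=2 (ordinary 23-year annuity): 1000 × a(23|0.129) = 1000 × 7.276110 = 7,276.1104
PV₀ = 7,276.1104 / (1+0.129)^2 = 7,276.1104 / 1.274641 = 5,708.3605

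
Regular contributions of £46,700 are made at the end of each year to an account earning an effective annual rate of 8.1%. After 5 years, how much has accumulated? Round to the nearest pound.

£274,517

FV = 46700 × [(1+0.081)^5 − 1] / 0.081 = 46700 × 5.878310 = 274,517.0888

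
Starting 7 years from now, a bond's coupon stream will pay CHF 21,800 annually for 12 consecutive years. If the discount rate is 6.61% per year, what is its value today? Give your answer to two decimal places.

PV at t=6 (ordinary 12-year annuity): 21800 × a(12|0.0661) = 21800 × 8.110434 = 176,807.4560
Discount back 6 years: 176,807.4560 × (1+0.0661)^(−6) = 176,807.4560 × 0.681102 = 120,423.9630

CHF 120,423.96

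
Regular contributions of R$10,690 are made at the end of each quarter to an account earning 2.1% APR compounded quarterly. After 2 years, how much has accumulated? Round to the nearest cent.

R$87,108.04

With 4 periods per year: i = 0.00525, n = 8.
Accumulation factor s(8|0.00525) = 8.148554; FV = 10690 × 8.148554 = 87,108.0388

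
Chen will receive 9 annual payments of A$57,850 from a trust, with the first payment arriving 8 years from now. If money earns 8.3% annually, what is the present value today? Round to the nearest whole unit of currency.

A$204,253

Value one period before first payment (t=7): 57850 × [1 − (1+0.083)^(−9)] / 0.083 = 57850 × 6.169703 = 356,917.2942
PV₀ = 356,917.2942 / (1+0.083)^7 = 356,917.2942 / 1.747428 = 204,252.9772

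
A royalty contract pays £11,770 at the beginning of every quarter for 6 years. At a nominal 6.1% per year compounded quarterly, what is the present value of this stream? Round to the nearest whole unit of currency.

Periodic rate i = 0.061/4 = 0.01525; n = 6 × 4 = 24 periods.
Annuity factor a(24|0.01525) × (1+i) = 20.276947; PV = 11770 × 20.276947 = 238,659.6608
(annuity-due: payments at period start, so ×(1+i).)

£238,660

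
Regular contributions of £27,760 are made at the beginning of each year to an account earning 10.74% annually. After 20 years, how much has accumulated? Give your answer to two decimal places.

Accumulation factor s(20|0.1074) × (1+i) = 69.010459; FV = 27760 × 69.010459 = 1,915,730.3362
(Beginning-of-period payments → annuity-due factor ×(1+i).)

£1,915,730.34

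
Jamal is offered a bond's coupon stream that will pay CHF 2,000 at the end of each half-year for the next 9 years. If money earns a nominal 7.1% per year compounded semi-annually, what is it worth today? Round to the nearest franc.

i = 0.071/2 = 0.0355 per half-year; n = 9·2 = 18.
PV = 2000 × [1 − (1+0.0355)^(−18)] / 0.0355 = 2000 × 13.135179 = 26,270.3575

CHF 26,270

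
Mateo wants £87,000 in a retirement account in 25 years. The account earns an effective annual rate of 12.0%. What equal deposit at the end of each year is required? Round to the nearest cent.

£652.50

PMT = 87000 / ( [(1+0.12)^25 − 1] / 0.12 ) = 87000 / 133.333870 = 652.4974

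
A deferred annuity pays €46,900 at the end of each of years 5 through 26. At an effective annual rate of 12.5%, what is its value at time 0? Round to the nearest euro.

€216,685

PV at t=4 (ordinary 22-year annuity): 46900 × a(22|0.125) = 46900 × 7.400575 = 347,086.9907
PV₀ = 347,086.9907 / (1+0.125)^4 = 347,086.9907 / 1.601807 = 216,684.6996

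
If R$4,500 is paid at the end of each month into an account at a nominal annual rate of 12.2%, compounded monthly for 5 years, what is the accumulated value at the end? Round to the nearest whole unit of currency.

R$369,489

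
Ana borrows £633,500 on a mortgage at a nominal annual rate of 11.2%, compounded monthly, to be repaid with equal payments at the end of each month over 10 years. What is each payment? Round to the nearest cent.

Periodic rate i = 0.112/12 = 0.00933333; n = 10 × 12 = 120 periods.
PMT = 633500 / ( [1 − (1+0.00933333)^(−120)] / 0.00933333 ) = 633500 / 72.002248 = 8,798.3365

£8,798.34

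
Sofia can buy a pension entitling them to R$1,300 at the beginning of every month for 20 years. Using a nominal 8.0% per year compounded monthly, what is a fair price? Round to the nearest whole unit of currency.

i = 0.08/12 = 0.00666667 per month; n = 20·12 = 240.
Annuity factor a(240|0.00666667) × (1+i) = 120.351320; PV = 1300 × 120.351320 = 156,456.7164
(Beginning-of-period payments → annuity-due factor ×(1+i).)

R$156,457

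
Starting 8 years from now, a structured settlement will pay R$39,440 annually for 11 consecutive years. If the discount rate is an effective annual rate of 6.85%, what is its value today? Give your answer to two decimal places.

PV at t=7 (ordinary 11-year annuity): 39440 × a(11|0.0685) = 39440 × 7.555022 = 297,970.0682
Discount back 7 years: 297,970.0682 × (1+0.0685)^(−7) = 297,970.0682 × 0.628895 = 187,391.9605

R$187,391.96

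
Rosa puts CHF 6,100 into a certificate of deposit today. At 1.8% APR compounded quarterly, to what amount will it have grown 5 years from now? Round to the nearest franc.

CHF 6,673

Periodic rate i = 0.018/4 = 0.0045; n = 5 × 4 = 20 periods.
6,100 × (1+0.0045)^20 = 6,100 × 1.093953 = 6,673.1157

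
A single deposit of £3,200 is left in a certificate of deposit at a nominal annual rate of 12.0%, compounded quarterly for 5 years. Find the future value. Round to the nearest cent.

Periodic rate i = 0.12/4 = 0.03; n = 5 × 4 = 20 periods.
FV = PV·(1+i)^n = 3,200 × 1.806111 = 5,779.5560

£5,779.56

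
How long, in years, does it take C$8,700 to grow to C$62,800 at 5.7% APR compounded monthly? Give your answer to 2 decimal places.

34.76 years

Periodic rate i = 0.057/12 = 0.00475.
(1+i)^n = 62800/8700 = 7.21839, so n = ln 7.21839 / ln 1.00475 = 417.1206 months
= 417.1206/12 years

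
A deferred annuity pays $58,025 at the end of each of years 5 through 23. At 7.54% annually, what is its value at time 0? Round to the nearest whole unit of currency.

$430,804

Value one period before first payment (t=4): 58025 × [1 − (1+0.0754)^(−19)] / 0.0754 = 58025 × 9.929885 = 576,181.6054
Discount back 4 years: 576,181.6054 × (1+0.0754)^(−4) = 576,181.6054 × 0.747687 = 430,803.5375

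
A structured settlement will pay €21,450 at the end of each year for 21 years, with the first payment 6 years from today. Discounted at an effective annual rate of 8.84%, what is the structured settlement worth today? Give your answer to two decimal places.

Value one period before first payment (t=5): 21450 × [1 − (1+0.0884)^(−21)] / 0.0884 = 21450 × 9.402414 = 201,681.7874
PV₀ = 201,681.7874 / (1+0.0884)^5 = 201,681.7874 / 1.527364 = 132,045.6249

€132,045.62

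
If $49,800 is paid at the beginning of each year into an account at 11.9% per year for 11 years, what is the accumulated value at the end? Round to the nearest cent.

$1,144,746.23

FV = 49800 × [(1+0.119)^11 − 1] / 0.119 × (1+i) = 49800 × 22.986872 = 1,144,746.2263
(Beginning-of-period payments → annuity-due factor ×(1+i).)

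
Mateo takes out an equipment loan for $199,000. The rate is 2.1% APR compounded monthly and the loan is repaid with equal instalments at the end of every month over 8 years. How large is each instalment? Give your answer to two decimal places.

$2,253.72

Periodic rate i = 0.021/12 = 0.00175; n = 8 × 12 = 96 periods.
PMT = 199000 / ( [1 − (1+0.00175)^(−96)] / 0.00175 ) = 199000 / 88.298305 = 2,253.7239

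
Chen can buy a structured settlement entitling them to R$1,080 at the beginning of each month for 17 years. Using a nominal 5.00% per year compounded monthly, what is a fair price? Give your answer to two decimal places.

i = 0.05/12 = 0.00416667 per month; n = 17·12 = 204.
PV = PMT · [1 − (1+i)^(−n)] / i × (1+i) = 1080 · 137.810938 = 148,835.8126
(Beginning-of-period payments → annuity-due factor ×(1+i).)

R$148,835.81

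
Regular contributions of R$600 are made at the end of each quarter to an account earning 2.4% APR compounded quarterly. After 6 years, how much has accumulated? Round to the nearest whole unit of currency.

Periodic rate i = 0.024/4 = 0.006; n = 6 × 4 = 24 periods.
FV = 600 × [(1+0.006)^24 − 1] / 0.006 = 600 × 25.731215 = 15,438.7292

R$15,439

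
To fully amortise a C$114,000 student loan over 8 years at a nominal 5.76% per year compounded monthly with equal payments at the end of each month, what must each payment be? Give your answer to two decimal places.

C$1,484.84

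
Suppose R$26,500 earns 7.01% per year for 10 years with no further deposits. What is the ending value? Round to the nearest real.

FV = PV·(1+i)^n = 26,500 × 1.968991 = 52,178.2506

R$52,178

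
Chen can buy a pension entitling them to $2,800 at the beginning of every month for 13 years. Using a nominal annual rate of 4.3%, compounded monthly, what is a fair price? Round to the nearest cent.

$335,359.46

With 12 periods per year: i = 0.00358333, n = 156.
PV = 2800 × [1 − (1+0.00358333)^(−156)] / 0.00358333 × (1+i) = 2800 × 119.771236 = 335,359.4613
(Beginning-of-period payments → annuity-due factor ×(1+i).)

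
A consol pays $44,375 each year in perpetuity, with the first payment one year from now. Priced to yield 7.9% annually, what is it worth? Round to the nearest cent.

PV = PMT / i = 44375 / 0.079 = 561,708.8608

$561,708.86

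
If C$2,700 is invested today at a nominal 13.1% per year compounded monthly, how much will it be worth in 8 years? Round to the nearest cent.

C$7,656.64

With 12 periods per year: i = 0.0109167, n = 96.
FV = 2,700 × (1 + 0.0109167)^96 = 7,656.6361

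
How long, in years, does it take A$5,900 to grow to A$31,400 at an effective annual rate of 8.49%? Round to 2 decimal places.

(1+i)^n = 31400/5900 = 5.32203, so n = ln 5.32203 / ln 1.0849 = 20.5166 years

20.52 years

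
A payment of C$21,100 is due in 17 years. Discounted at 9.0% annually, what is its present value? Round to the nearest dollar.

PV = 21,100 / (1 + 0.09)^17 = 21,100 / 4.327633 = 4,875.6440

C$4,876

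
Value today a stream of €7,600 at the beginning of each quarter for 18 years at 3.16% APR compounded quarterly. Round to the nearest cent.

€419,390.72

i = 0.0316/4 = 0.0079 per quarter; n = 18·4 = 72.
Annuity factor a(72|0.0079) × (1+i) = 55.182990; PV = 7600 × 55.182990 = 419,390.7224
Payments are at the start of each period, so multiply by (1+i).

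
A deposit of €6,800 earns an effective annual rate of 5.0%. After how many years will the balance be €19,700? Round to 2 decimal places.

21.80 years

(1+i)^n = 19700/6800 = 2.89706, so n = ln 2.89706 / ln 1.05 = 21.8014 years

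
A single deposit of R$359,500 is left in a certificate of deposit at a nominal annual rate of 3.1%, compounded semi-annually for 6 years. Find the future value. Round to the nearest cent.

Periodic rate i = 0.031/2 = 0.0155; n = 6 × 2 = 12 periods.
FV = PV·(1+i)^n = 359,500 × 1.202705 = 432,372.4639

R$432,372.46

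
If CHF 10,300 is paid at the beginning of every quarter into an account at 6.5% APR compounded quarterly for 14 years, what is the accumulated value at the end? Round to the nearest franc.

Periodic rate i = 0.065/4 = 0.01625; n = 14 × 4 = 56 periods.
Accumulation factor s(56|0.01625) × (1+i) = 91.694954; FV = 10300 × 91.694954 = 944,458.0216
(Beginning-of-period payments → annuity-due factor ×(1+i).)

CHF 944,458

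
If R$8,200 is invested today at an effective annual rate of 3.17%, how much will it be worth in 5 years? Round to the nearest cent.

R$9,584.75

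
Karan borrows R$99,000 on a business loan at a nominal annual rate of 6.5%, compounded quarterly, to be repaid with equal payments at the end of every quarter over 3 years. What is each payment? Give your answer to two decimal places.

i = 0.065/4 = 0.01625 per quarter; n = 3·4 = 12.
PMT = 99000 / ( [1 − (1+0.01625)^(−12)] / 0.01625 ) = 99000 / 10.823053 = 9,147.1421

R$9,147.14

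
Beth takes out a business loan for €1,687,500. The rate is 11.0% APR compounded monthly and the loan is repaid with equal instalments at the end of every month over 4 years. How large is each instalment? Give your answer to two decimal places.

With 12 periods per year: i = 0.00916667, n = 48.
Annuity-PV factor = 38.691421; PMT = 1.6875e+06 / 38.691421 = 43,614.3194

€43,614.32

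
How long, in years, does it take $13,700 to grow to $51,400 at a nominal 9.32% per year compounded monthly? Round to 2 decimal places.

Periodic rate i = 0.0932/12 = 0.00776667.
(1+i)^n = 51400/13700 = 3.75182, so n = ln 3.75182 / ln 1.00777 = 170.9061 months
= 170.9061/12 years

14.24 years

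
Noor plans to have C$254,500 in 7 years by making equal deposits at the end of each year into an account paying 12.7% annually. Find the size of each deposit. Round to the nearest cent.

C$24,687.39

PMT = 254500 / ( [(1+0.127)^7 − 1] / 0.127 ) = 254500 / 10.308907 = 24,687.3895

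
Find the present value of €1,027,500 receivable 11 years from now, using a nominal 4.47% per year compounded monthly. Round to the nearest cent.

€628,978.75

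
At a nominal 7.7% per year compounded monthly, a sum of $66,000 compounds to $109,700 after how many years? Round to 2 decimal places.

Periodic rate i = 0.077/12 = 0.00641667.
n = ln(109700/66000) / ln(1+0.00641667) = ln(1.66212) / 0.006396 = 79.4374 months
= 79.4374/12 years

6.62 years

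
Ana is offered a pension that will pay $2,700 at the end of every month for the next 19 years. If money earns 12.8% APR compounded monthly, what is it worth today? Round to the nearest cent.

$230,596.92

Periodic rate i = 0.128/12 = 0.0106667; n = 19 × 12 = 228 periods.
PV = 2700 × [1 − (1+0.0106667)^(−228)] / 0.0106667 = 2700 × 85.406266 = 230,596.9184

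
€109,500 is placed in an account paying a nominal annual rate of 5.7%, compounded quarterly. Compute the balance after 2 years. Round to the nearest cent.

With 4 periods per year: i = 0.01425, n = 8.
FV = PV·(1+i)^n = 109,500 × 1.119851 = 122,623.6531

€122,623.65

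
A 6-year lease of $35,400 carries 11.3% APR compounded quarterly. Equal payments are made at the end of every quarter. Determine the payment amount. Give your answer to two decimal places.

$2,051.07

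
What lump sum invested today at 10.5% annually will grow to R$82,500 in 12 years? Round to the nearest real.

R$24,895

PV = 82,500 / (1 + 0.105)^12 = 82,500 / 3.313961 = 24,894.6837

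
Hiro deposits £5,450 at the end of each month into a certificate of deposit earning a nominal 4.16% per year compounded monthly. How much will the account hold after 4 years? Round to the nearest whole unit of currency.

With 12 periods per year: i = 0.00346667, n = 48.
FV = PMT · [(1+i)^n − 1] / i = 5450 · 52.126620 = 284,090.0767

£284,090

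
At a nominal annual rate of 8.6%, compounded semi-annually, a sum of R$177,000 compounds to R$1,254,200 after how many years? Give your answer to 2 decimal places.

Periodic rate i = 0.086/2 = 0.043.
(1+i)^n = 1.2542e+06/177000 = 7.08588, so n = ln 7.08588 / ln 1.043 = 46.5095 half-years
= 46.5095/2 years

23.25 years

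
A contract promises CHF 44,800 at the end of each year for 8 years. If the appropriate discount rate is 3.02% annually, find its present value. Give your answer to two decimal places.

CHF 314,217.06

PV = 44800 × [1 − (1+0.0302)^(−8)] / 0.0302 = 44800 × 7.013774 = 314,217.0557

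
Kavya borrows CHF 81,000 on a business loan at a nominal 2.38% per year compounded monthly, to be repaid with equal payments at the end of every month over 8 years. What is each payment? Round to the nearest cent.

i = 0.0238/12 = 0.00198333 per month; n = 8·12 = 96.
Annuity-PV factor = 87.335645; PMT = 81000 / 87.335645 = 927.4564

CHF 927.46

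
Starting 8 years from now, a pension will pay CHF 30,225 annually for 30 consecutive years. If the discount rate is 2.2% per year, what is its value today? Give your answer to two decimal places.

Value one period before first payment (t=7): 30225 × [1 − (1+0.022)^(−30)] / 0.022 = 30225 × 21.792600 = 658,681.3410
Discount back 7 years: 658,681.3410 × (1+0.022)^(−7) = 658,681.3410 × 0.858704 = 565,612.6194

CHF 565,612.62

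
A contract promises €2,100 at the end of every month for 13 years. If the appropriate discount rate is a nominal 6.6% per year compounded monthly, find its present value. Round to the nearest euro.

€219,543

Periodic rate i = 0.066/12 = 0.0055; n = 13 × 12 = 156 periods.
PV = PMT · [1 − (1+i)^(−n)] / i = 2100 · 104.544141 = 219,542.6968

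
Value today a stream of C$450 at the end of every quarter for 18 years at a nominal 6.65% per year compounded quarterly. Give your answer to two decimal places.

C$18,809.68

i = 0.0665/4 = 0.016625 per quarter; n = 18·4 = 72.
PV = 450 × [1 − (1+0.016625)^(−72)] / 0.016625 = 450 × 41.799289 = 18,809.6798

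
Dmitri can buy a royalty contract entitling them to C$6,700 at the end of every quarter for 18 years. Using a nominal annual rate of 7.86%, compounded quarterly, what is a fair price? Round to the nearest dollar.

C$256,976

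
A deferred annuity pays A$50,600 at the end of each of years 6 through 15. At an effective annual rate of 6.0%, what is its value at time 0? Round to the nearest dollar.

A$278,294

PV at t=5 (ordinary 10-year annuity): 50600 × a(10|0.06) = 50600 × 7.360087 = 372,420.4048
PV₀ = 372,420.4048 / (1+0.06)^5 = 372,420.4048 / 1.338226 = 278,294.1912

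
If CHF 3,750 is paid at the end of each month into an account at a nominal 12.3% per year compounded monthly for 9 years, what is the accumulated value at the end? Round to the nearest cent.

With 12 periods per year: i = 0.01025, n = 108.
FV = 3750 × [(1+0.01025)^108 − 1] / 0.01025 = 3750 × 195.928761 = 734,732.8550

CHF 734,732.86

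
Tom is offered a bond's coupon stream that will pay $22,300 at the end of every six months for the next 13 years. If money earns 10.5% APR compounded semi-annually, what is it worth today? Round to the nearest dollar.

$312,464

i = 0.105/2 = 0.0525 per half-year; n = 13·2 = 26.
Annuity factor a(26|0.0525) = 14.011848; PV = 22300 × 14.011848 = 312,464.2097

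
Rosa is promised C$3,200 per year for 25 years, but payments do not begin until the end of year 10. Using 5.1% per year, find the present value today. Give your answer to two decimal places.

Value one period before first payment (t=9): 3200 × [1 − (1+0.051)^(−25)] / 0.051 = 3200 × 13.953763 = 44,652.0431
PV₀ = 44,652.0431 / (1+0.051)^9 = 44,652.0431 / 1.564676 = 28,537.5635

C$28,537.56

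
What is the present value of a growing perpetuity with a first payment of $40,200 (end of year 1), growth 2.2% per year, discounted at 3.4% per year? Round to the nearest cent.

PV = D₁/(r − g) = 40200/(0.034 − 0.022) = 3,350,000.0000

$3,350,000.00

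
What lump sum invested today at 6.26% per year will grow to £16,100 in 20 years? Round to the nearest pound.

£4,780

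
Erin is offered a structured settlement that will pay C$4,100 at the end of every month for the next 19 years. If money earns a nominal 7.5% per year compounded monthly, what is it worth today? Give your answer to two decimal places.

With 12 periods per year: i = 0.00625, n = 228.
PV = PMT · [1 − (1+i)^(−n)] / i = 4100 · 121.347615 = 497,525.2229

C$497,525.22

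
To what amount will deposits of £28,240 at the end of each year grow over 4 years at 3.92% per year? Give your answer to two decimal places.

£119,777.33

FV = 28240 × [(1+0.0392)^4 − 1] / 0.0392 = 28240 × 4.241407 = 119,777.3279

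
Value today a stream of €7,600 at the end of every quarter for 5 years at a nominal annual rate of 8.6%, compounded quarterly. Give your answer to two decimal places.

€122,490.64

Periodic rate i = 0.086/4 = 0.0215; n = 5 × 4 = 20 periods.
Annuity factor a(20|0.0215) = 16.117190; PV = 7600 × 16.117190 = 122,490.6416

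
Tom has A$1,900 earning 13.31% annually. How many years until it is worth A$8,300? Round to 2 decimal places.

11.80 years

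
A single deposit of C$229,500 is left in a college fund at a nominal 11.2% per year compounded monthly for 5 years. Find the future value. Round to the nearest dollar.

Periodic rate i = 0.112/12 = 0.00933333; n = 5 × 12 = 60 periods.
229,500 × (1+0.00933333)^60 = 229,500 × 1.746132 = 400,737.1972

C$400,737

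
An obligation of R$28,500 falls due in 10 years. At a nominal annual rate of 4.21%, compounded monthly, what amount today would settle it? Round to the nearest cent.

R$18,720.91

i = 0.0421/12 = 0.00350833 per month; n = 10·12 = 120.
Discount factor = (1+0.00350833)^(−120) = 0.656874; PV = 28,500 × 0.656874 = 18,720.9060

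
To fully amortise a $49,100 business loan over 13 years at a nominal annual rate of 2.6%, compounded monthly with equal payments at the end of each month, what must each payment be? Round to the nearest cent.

$371.26

i = 0.026/12 = 0.00216667 per month; n = 13·12 = 156.
Annuity-PV factor = 132.251027; PMT = 49100 / 132.251027 = 371.2637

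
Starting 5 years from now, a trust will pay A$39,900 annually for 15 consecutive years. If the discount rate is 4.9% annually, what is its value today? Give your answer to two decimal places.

A$344,345.58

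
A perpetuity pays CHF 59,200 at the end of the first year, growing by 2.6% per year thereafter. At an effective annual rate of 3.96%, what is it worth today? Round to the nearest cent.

CHF 4,352,941.18

PV = D₁/(r − g) = 59200/(0.0396 − 0.026) = 4,352,941.1765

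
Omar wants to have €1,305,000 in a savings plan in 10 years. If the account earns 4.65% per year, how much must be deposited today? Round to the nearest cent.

Discount factor = (1+0.0465)^(−10) = 0.634757; PV = 1,305,000 × 0.634757 = 828,358.2175

€828,358.22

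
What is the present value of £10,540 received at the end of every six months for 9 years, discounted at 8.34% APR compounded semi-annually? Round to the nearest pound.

Periodic rate i = 0.0834/2 = 0.0417; n = 9 × 2 = 18 periods.
Annuity factor a(18|0.0417) = 12.486159; PV = 10540 × 12.486159 = 131,604.1163

£131,604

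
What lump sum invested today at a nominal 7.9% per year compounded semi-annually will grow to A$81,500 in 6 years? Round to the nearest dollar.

A$51,199

i = 0.079/2 = 0.0395 per half-year; n = 6·2 = 12.
PV = 81,500 / (1 + 0.0395)^12 = 81,500 / 1.591820 = 51,199.2601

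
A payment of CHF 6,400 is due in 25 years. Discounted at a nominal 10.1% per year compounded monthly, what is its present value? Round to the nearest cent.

CHF 517.82

With 12 periods per year: i = 0.00841667, n = 300.
PV = 6,400 / (1 + 0.00841667)^300 = 6,400 / 12.359601 = 517.8160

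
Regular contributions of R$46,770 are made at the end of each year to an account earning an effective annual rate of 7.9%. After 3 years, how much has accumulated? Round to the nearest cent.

R$151,686.38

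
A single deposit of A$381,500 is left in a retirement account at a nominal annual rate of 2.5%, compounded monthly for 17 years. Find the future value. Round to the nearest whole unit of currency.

A$583,281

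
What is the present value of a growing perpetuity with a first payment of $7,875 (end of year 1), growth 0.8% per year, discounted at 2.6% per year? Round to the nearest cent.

$437,500.00

PV = PMT / (i − g) = 7875 / (0.026 − 0.008) = 7875 / 0.018000 = 437,500.0000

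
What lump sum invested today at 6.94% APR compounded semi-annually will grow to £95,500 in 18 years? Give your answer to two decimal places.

With 2 periods per year: i = 0.0347, n = 36.
PV = 95,500 / (1 + 0.0347)^36 = 95,500 / 3.414445 = 27,969.4035

£27,969.40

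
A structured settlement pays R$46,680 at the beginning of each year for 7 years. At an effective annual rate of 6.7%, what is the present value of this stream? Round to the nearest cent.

R$271,257.80

PV = PMT · [1 − (1+i)^(−n)] / i × (1+i) = 46680 · 5.811007 = 271,257.7959
(Beginning-of-period payments → annuity-due factor ×(1+i).)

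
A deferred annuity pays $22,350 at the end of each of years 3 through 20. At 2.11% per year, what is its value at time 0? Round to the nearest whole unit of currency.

Value one period before first payment (t=2): 22350 × [1 − (1+0.0211)^(−18)] / 0.0211 = 22350 × 14.848043 = 331,853.7587
PV₀ = 331,853.7587 / (1+0.0211)^2 = 331,853.7587 / 1.042645 = 318,280.6150

$318,281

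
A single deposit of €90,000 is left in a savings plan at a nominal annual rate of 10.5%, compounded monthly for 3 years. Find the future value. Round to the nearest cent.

€123,154.48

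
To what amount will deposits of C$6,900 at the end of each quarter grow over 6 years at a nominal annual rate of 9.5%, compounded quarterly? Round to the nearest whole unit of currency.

C$219,790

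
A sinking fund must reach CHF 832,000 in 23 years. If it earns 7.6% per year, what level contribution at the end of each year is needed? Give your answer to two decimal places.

PMT = 832000 / ( [(1+0.076)^23 − 1] / 0.076 ) = 832000 / 57.778424 = 14,399.8389

CHF 14,399.84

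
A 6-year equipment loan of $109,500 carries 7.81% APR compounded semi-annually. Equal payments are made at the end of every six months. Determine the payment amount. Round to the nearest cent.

$11,603.24

Periodic rate i = 0.0781/2 = 0.03905; n = 6 × 2 = 12 periods.
PMT = 109500 / ( [1 − (1+0.03905)^(−12)] / 0.03905 ) = 109500 / 9.437019 = 11,603.2407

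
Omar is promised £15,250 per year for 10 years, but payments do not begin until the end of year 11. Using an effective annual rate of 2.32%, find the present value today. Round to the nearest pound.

£107,108

Value one period before first payment (t=10): 15250 × [1 − (1+0.0232)^(−10)] / 0.0232 = 15250 × 8.834033 = 134,718.9959
PV₀ = 134,718.9959 / (1+0.0232)^10 = 134,718.9959 / 1.257782 = 107,108.3977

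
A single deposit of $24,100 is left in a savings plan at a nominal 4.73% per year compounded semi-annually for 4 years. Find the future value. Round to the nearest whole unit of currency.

$29,056

i = 0.0473/2 = 0.02365 per half-year; n = 4·2 = 8.
FV = PV·(1+i)^n = 24,100 × 1.205624 = 29,055.5412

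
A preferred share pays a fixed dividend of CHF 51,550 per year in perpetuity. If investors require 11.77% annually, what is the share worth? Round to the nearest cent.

PV = C/r = 51550/0.1177 = 437,977.9099

CHF 437,977.91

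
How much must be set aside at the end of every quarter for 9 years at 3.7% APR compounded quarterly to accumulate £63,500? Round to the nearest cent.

Periodic rate i = 0.037/4 = 0.00925; n = 9 × 4 = 36 periods.
PMT = 63500 / ( [(1+0.00925)^36 − 1] / 0.00925 ) = 63500 / 42.487934 = 1,494.5420

£1,494.54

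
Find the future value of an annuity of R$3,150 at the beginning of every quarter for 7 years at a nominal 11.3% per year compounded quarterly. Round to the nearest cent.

i = 0.113/4 = 0.02825 per quarter; n = 7·4 = 28.
Accumulation factor s(28|0.02825) × (1+i) = 43.006135; FV = 3150 × 43.006135 = 135,469.3239
Payments are at the start of each period, so multiply by (1+i).

R$135,469.32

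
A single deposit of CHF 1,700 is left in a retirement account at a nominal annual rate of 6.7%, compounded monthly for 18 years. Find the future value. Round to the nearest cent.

With 12 periods per year: i = 0.00558333, n = 216.
FV = 1,700 × (1 + 0.00558333)^216 = 5,659.1516

CHF 5,659.15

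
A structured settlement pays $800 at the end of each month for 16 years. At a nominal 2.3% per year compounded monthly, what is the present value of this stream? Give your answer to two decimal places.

i = 0.023/12 = 0.00191667 per month; n = 16·12 = 192.
PV = PMT · [1 − (1+i)^(−n)] / i = 800 · 160.507304 = 128,405.8435

$128,405.84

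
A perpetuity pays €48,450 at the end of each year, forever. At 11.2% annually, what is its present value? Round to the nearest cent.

PV = PMT / i = 48450 / 0.112 = 432,589.2857

€432,589.29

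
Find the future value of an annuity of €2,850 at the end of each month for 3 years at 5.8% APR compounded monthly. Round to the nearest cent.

€111,773.18

Periodic rate i = 0.058/12 = 0.00483333; n = 3 × 12 = 36 periods.
Accumulation factor s(36|0.00483333) = 39.218660; FV = 2850 × 39.218660 = 111,773.1821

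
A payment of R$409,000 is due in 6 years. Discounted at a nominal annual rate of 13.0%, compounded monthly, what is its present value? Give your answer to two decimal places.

i = 0.13/12 = 0.0108333 per month; n = 6·12 = 72.
PV = FV·(1+i)^(−n) = 409,000 × 0.460333 = 188,276.1726

R$188,276.17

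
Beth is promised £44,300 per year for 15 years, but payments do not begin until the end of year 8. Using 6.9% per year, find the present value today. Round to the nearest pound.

£254,523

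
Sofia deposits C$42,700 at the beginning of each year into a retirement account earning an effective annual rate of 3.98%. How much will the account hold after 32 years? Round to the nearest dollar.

C$2,773,890

Accumulation factor s(32|0.0398) × (1+i) = 64.962287; FV = 42700 × 64.962287 = 2,773,889.6395
Payments are at the start of each period, so multiply by (1+i).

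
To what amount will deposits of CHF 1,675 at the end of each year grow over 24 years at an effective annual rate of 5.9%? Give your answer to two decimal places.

FV = 1675 × [(1+0.059)^24 − 1] / 0.059 = 1675 × 50.139803 = 83,984.1701

CHF 83,984.17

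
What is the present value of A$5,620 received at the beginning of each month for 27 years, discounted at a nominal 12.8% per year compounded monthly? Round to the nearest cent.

With 12 periods per year: i = 0.0106667, n = 324.
PV = 5620 × [1 − (1+0.0106667)^(−324)] / 0.0106667 × (1+i) = 5620 × 91.704869 = 515,381.3657
Payments are at the start of each period, so multiply by (1+i).

A$515,381.37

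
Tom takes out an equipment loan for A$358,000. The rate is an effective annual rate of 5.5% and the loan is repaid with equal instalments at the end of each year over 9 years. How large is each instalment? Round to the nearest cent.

A$51,494.53

PMT = 358000 / ( [1 − (1+0.055)^(−9)] / 0.055 ) = 358000 / 6.952195 = 51,494.5261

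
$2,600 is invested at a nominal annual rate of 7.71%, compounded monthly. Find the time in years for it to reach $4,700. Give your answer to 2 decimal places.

Periodic rate i = 0.0771/12 = 0.006425.
n = ln(4700/2600) / ln(1+0.006425) = ln(1.80769) / 0.006404 = 92.4437 months
= 92.4437/12 years

7.70 years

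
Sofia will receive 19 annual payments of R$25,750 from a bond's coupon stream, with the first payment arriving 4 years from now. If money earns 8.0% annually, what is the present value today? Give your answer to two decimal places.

R$196,308.90

PV at t=3 (ordinary 19-year annuity): 25750 × a(19|0.08) = 25750 × 9.603599 = 247,292.6794
Discount back 3 years: 247,292.6794 × (1+0.08)^(−3) = 247,292.6794 × 0.793832 = 196,308.9019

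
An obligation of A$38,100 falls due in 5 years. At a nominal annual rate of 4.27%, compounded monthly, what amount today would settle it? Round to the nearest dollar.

A$30,787

Periodic rate i = 0.0427/12 = 0.00355833; n = 5 × 12 = 60 periods.
Discount factor = (1+0.00355833)^(−60) = 0.808058; PV = 38,100 × 0.808058 = 30,787.0219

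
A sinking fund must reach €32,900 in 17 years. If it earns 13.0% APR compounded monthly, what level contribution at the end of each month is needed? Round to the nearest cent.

€44.51

With 12 periods per year: i = 0.0108333, n = 204.
PMT = 32900 / ( [(1+0.0108333)^204 − 1] / 0.0108333 ) = 32900 / 739.201542 = 44.5075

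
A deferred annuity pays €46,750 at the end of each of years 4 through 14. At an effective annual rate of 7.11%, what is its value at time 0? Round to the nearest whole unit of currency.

€283,727

Value one period before first payment (t=3): 46750 × [1 − (1+0.0711)^(−11)] / 0.0711 = 46750 × 7.457760 = 348,650.2934
Discount back 3 years: 348,650.2934 × (1+0.0711)^(−3) = 348,650.2934 × 0.813785 = 283,726.5499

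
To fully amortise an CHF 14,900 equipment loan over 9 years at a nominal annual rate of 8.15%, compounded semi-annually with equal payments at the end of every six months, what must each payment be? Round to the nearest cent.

With 2 periods per year: i = 0.04075, n = 18.
PMT = 14900 / ( [1 − (1+0.04075)^(−18)] / 0.04075 ) = 14900 / 12.582475 = 1,184.1867

CHF 1,184.19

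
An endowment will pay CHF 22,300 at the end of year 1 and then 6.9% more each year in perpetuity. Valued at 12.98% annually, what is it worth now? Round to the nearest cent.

CHF 366,776.32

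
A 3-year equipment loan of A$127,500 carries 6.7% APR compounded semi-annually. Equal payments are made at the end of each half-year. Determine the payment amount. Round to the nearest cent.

A$23,809.93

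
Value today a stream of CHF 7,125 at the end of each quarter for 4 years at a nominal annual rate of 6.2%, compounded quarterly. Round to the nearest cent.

CHF 100,280.52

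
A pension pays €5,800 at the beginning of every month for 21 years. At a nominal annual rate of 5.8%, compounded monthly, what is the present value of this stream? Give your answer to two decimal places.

€848,050.66

Periodic rate i = 0.058/12 = 0.00483333; n = 21 × 12 = 252 periods.
PV = PMT · [1 − (1+i)^(−n)] / i × (1+i) = 5800 · 146.215631 = 848,050.6592
(annuity-due: payments at period start, so ×(1+i).)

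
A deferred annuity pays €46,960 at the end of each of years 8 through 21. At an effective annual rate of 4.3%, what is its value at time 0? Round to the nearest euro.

€362,218

PV at t=7 (ordinary 14-year annuity): 46960 × a(14|0.043) = 46960 × 10.356957 = 486,362.7008
PV₀ = 486,362.7008 / (1+0.043)^7 = 486,362.7008 / 1.342735 = 362,218.0619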